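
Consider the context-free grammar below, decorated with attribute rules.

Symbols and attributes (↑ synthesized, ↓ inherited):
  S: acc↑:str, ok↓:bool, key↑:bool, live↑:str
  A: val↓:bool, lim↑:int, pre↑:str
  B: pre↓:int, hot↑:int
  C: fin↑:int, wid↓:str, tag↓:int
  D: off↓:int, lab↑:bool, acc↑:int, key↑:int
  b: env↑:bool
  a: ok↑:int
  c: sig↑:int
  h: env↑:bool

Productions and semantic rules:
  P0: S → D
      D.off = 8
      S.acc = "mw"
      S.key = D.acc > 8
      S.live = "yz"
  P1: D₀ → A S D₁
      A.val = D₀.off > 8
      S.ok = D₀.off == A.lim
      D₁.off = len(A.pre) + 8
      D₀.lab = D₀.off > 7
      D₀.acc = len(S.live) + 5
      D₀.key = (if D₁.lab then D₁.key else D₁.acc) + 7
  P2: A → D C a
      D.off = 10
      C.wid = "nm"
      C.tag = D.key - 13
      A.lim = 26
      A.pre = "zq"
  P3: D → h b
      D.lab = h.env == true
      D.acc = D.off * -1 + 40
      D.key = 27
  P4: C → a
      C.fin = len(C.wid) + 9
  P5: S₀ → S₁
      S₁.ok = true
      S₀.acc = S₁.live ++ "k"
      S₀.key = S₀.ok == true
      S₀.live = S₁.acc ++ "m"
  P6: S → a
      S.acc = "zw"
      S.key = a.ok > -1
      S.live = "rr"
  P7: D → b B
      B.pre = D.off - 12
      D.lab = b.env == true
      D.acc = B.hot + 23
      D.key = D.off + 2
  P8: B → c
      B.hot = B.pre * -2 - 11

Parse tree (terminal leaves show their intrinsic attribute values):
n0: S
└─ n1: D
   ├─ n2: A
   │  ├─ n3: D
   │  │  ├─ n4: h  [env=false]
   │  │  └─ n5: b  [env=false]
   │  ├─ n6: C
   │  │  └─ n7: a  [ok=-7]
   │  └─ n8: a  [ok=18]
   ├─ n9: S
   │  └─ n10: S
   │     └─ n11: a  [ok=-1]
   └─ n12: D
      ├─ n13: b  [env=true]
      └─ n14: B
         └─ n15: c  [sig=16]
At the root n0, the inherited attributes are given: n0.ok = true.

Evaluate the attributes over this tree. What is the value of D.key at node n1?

1. n0.ok = true  [given at root]
2. n1.off = 8  [8]
3. n2.val = false  [D₀.off > 8]
4. n3.off = 10  [10]
5. n4.env = false  [terminal]
6. n5.env = false  [terminal]
7. n3.lab = false  [h.env == true]
8. n3.acc = 30  [D.off * -1 + 40]
9. n3.key = 27  [27]
10. n6.wid = "nm"  ["nm"]
11. n6.tag = 14  [D.key - 13]
12. n7.ok = -7  [terminal]
13. n6.fin = 11  [len(C.wid) + 9]
14. n8.ok = 18  [terminal]
15. n2.lim = 26  [26]
16. n2.pre = "zq"  ["zq"]
17. n9.ok = false  [D₀.off == A.lim]
18. n10.ok = true  [true]
19. n11.ok = -1  [terminal]
20. n10.acc = "zw"  ["zw"]
21. n10.key = false  [a.ok > -1]
22. n10.live = "rr"  ["rr"]
23. n9.acc = "rrk"  [S₁.live ++ "k"]
24. n9.key = false  [S₀.ok == true]
25. n9.live = "zwm"  [S₁.acc ++ "m"]
26. n12.off = 10  [len(A.pre) + 8]
27. n13.env = true  [terminal]
28. n14.pre = -2  [D.off - 12]
29. n15.sig = 16  [terminal]
30. n14.hot = -7  [B.pre * -2 - 11]
31. n12.lab = true  [b.env == true]
32. n12.acc = 16  [B.hot + 23]
33. n12.key = 12  [D.off + 2]
34. n1.lab = true  [D₀.off > 7]
35. n1.acc = 8  [len(S.live) + 5]
36. n1.key = 19  [(if D₁.lab then D₁.key else D₁.acc) + 7]
37. n0.acc = "mw"  ["mw"]
38. n0.key = false  [D.acc > 8]
39. n0.live = "yz"  ["yz"]

19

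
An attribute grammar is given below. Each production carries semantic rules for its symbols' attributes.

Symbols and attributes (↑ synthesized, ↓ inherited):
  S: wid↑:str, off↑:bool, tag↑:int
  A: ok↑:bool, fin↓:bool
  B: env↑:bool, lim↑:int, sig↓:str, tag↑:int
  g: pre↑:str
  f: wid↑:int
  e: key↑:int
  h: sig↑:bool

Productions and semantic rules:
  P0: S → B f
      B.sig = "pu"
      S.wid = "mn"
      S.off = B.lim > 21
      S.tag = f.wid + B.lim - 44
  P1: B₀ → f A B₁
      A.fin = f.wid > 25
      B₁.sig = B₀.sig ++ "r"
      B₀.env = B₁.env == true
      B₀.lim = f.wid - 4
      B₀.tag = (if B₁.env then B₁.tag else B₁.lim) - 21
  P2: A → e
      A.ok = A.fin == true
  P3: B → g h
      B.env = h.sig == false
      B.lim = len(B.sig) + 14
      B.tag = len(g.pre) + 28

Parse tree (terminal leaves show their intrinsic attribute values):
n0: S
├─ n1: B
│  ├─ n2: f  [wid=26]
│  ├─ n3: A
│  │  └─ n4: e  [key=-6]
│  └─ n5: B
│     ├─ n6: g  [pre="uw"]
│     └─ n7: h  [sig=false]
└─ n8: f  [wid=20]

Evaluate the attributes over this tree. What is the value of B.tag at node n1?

9

1. n1.sig = "pu"  ["pu"]
2. n2.wid = 26  [terminal]
3. n3.fin = true  [f.wid > 25]
4. n4.key = -6  [terminal]
5. n3.ok = true  [A.fin == true]
6. n5.sig = "pur"  [B₀.sig ++ "r"]
7. n6.pre = "uw"  [terminal]
8. n7.sig = false  [terminal]
9. n5.env = true  [h.sig == false]
10. n5.lim = 17  [len(B.sig) + 14]
11. n5.tag = 30  [len(g.pre) + 28]
12. n1.env = true  [B₁.env == true]
13. n1.lim = 22  [f.wid - 4]
14. n1.tag = 9  [(if B₁.env then B₁.tag else B₁.lim) - 21]
15. n8.wid = 20  [terminal]
16. n0.wid = "mn"  ["mn"]
17. n0.off = true  [B.lim > 21]
18. n0.tag = -2  [f.wid + B.lim - 44]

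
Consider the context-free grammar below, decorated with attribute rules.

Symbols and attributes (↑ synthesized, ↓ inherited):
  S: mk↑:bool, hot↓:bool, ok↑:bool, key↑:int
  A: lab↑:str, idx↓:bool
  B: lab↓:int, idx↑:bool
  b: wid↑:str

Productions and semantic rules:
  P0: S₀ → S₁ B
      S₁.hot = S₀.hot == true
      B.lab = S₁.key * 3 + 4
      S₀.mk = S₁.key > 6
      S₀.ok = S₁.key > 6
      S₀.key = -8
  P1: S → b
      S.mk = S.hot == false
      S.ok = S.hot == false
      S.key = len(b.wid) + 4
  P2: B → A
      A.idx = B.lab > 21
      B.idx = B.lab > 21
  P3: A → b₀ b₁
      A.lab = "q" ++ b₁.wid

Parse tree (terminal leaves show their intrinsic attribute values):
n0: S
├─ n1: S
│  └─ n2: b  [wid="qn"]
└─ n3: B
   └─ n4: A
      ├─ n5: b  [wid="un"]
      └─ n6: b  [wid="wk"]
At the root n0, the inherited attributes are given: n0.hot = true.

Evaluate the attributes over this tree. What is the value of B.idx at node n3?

true

1. n0.hot = true  [given at root]
2. n1.hot = true  [S₀.hot == true]
3. n2.wid = "qn"  [terminal]
4. n1.mk = false  [S.hot == false]
5. n1.ok = false  [S.hot == false]
6. n1.key = 6  [len(b.wid) + 4]
7. n3.lab = 22  [S₁.key * 3 + 4]
8. n4.idx = true  [B.lab > 21]
9. n5.wid = "un"  [terminal]
10. n6.wid = "wk"  [terminal]
11. n4.lab = "qwk"  ["q" ++ b₁.wid]
12. n3.idx = true  [B.lab > 21]
13. n0.mk = false  [S₁.key > 6]
14. n0.ok = false  [S₁.key > 6]
15. n0.key = -8  [-8]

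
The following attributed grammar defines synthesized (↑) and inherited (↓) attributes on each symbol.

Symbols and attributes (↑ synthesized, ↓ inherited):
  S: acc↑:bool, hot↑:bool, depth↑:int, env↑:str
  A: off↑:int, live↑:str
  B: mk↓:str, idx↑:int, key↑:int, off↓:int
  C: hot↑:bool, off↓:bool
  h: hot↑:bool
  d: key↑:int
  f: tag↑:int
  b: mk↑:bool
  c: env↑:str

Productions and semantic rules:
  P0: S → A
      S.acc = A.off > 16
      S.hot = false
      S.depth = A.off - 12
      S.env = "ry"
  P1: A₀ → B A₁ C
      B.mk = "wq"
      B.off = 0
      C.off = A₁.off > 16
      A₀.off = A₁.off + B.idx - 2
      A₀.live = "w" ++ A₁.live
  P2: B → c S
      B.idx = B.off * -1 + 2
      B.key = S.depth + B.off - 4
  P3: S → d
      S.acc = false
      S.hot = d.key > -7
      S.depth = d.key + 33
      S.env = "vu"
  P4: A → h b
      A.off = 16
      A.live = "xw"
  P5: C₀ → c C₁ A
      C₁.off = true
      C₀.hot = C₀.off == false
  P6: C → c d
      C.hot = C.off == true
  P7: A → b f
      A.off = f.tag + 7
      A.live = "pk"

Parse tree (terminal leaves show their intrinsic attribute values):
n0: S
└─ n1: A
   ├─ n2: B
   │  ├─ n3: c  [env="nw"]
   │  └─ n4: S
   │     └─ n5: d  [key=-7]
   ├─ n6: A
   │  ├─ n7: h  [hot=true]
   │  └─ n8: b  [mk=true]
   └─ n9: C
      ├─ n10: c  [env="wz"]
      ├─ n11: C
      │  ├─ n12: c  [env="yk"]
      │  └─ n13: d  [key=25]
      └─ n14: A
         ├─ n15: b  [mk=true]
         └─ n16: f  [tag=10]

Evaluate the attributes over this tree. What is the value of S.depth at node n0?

1. n2.mk = "wq"  ["wq"]
2. n2.off = 0  [0]
3. n3.env = "nw"  [terminal]
4. n5.key = -7  [terminal]
5. n4.acc = false  [false]
6. n4.hot = false  [d.key > -7]
7. n4.depth = 26  [d.key + 33]
8. n4.env = "vu"  ["vu"]
9. n2.idx = 2  [B.off * -1 + 2]
10. n2.key = 22  [S.depth + B.off - 4]
11. n7.hot = true  [terminal]
12. n8.mk = true  [terminal]
13. n6.off = 16  [16]
14. n6.live = "xw"  ["xw"]
15. n9.off = false  [A₁.off > 16]
16. n10.env = "wz"  [terminal]
17. n11.off = true  [true]
18. n12.env = "yk"  [terminal]
19. n13.key = 25  [terminal]
20. n11.hot = true  [C.off == true]
21. n15.mk = true  [terminal]
22. n16.tag = 10  [terminal]
23. n14.off = 17  [f.tag + 7]
24. n14.live = "pk"  ["pk"]
25. n9.hot = true  [C₀.off == false]
26. n1.off = 16  [A₁.off + B.idx - 2]
27. n1.live = "wxw"  ["w" ++ A₁.live]
28. n0.acc = false  [A.off > 16]
29. n0.hot = false  [false]
30. n0.depth = 4  [A.off - 12]
31. n0.env = "ry"  ["ry"]

4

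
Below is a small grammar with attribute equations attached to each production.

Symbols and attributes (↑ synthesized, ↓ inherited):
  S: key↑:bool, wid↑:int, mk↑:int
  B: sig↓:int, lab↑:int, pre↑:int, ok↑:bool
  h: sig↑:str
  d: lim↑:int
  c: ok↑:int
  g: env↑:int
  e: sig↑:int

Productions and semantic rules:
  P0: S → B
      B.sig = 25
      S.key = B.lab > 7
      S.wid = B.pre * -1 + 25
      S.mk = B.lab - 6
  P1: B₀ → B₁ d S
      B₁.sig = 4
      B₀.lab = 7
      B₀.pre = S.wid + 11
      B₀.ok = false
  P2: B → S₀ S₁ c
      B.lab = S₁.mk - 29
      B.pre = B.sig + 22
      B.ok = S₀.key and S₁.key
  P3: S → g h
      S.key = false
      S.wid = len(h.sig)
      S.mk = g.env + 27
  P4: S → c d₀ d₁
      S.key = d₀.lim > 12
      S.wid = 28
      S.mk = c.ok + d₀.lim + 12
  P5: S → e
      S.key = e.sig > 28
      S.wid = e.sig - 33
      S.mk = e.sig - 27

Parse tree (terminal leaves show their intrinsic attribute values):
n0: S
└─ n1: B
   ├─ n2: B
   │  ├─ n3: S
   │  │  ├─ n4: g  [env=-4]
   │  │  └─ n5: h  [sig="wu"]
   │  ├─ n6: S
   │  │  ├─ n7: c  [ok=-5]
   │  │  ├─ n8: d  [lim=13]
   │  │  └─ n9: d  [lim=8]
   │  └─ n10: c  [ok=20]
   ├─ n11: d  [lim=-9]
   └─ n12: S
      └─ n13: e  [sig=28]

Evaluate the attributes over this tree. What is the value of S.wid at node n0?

1. n1.sig = 25  [25]
2. n2.sig = 4  [4]
3. n4.env = -4  [terminal]
4. n5.sig = "wu"  [terminal]
5. n3.key = false  [false]
6. n3.wid = 2  [len(h.sig)]
7. n3.mk = 23  [g.env + 27]
8. n7.ok = -5  [terminal]
9. n8.lim = 13  [terminal]
10. n9.lim = 8  [terminal]
11. n6.key = true  [d₀.lim > 12]
12. n6.wid = 28  [28]
13. n6.mk = 20  [c.ok + d₀.lim + 12]
14. n10.ok = 20  [terminal]
15. n2.lab = -9  [S₁.mk - 29]
16. n2.pre = 26  [B.sig + 22]
17. n2.ok = false  [S₀.key and S₁.key]
18. n11.lim = -9  [terminal]
19. n13.sig = 28  [terminal]
20. n12.key = false  [e.sig > 28]
21. n12.wid = -5  [e.sig - 33]
22. n12.mk = 1  [e.sig - 27]
23. n1.lab = 7  [7]
24. n1.pre = 6  [S.wid + 11]
25. n1.ok = false  [false]
26. n0.key = false  [B.lab > 7]
27. n0.wid = 19  [B.pre * -1 + 25]
28. n0.mk = 1  [B.lab - 6]

19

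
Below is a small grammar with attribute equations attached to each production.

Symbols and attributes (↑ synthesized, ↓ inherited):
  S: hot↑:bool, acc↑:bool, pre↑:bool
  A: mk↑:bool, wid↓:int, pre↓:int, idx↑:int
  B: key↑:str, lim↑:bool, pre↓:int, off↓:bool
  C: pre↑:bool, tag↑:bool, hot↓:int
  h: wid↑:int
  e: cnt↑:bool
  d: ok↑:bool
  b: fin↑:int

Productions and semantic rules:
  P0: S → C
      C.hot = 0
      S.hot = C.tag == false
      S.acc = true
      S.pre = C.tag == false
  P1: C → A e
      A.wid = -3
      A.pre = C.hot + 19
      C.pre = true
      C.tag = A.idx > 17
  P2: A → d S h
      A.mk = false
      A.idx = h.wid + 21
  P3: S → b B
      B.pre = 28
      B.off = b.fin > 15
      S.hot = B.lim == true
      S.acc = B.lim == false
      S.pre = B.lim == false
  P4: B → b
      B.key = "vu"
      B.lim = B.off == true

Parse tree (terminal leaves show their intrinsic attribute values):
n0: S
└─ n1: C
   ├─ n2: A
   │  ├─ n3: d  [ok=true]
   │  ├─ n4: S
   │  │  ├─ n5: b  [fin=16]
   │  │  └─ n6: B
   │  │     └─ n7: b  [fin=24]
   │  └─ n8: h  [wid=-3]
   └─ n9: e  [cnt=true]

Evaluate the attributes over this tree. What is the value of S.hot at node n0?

false

1. n1.hot = 0  [0]
2. n2.wid = -3  [-3]
3. n2.pre = 19  [C.hot + 19]
4. n3.ok = true  [terminal]
5. n5.fin = 16  [terminal]
6. n6.pre = 28  [28]
7. n6.off = true  [b.fin > 15]
8. n7.fin = 24  [terminal]
9. n6.key = "vu"  ["vu"]
10. n6.lim = true  [B.off == true]
11. n4.hot = true  [B.lim == true]
12. n4.acc = false  [B.lim == false]
13. n4.pre = false  [B.lim == false]
14. n8.wid = -3  [terminal]
15. n2.mk = false  [false]
16. n2.idx = 18  [h.wid + 21]
17. n9.cnt = true  [terminal]
18. n1.pre = true  [true]
19. n1.tag = true  [A.idx > 17]
20. n0.hot = false  [C.tag == false]
21. n0.acc = true  [true]
22. n0.pre = false  [C.tag == false]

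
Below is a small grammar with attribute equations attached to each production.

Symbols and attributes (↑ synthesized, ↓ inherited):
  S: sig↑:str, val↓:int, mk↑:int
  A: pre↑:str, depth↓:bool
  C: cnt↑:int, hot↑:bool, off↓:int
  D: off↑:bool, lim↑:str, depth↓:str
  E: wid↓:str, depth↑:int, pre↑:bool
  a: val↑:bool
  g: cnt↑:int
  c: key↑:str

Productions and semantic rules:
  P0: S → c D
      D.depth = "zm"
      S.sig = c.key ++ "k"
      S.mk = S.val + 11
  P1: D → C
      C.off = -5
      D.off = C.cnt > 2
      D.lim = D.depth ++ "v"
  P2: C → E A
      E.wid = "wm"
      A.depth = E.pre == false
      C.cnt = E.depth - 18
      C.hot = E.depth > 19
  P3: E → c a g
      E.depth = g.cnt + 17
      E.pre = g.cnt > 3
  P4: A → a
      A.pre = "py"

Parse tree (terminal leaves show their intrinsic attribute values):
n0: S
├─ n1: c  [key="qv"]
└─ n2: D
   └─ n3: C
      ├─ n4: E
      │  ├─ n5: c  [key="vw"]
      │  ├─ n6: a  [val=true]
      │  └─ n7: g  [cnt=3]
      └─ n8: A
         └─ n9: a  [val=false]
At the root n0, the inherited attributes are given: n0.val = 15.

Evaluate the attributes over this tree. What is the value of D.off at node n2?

1. n0.val = 15  [given at root]
2. n1.key = "qv"  [terminal]
3. n2.depth = "zm"  ["zm"]
4. n3.off = -5  [-5]
5. n4.wid = "wm"  ["wm"]
6. n5.key = "vw"  [terminal]
7. n6.val = true  [terminal]
8. n7.cnt = 3  [terminal]
9. n4.depth = 20  [g.cnt + 17]
10. n4.pre = false  [g.cnt > 3]
11. n8.depth = true  [E.pre == false]
12. n9.val = false  [terminal]
13. n8.pre = "py"  ["py"]
14. n3.cnt = 2  [E.depth - 18]
15. n3.hot = true  [E.depth > 19]
16. n2.off = false  [C.cnt > 2]
17. n2.lim = "zmv"  [D.depth ++ "v"]
18. n0.sig = "qvk"  [c.key ++ "k"]
19. n0.mk = 26  [S.val + 11]

false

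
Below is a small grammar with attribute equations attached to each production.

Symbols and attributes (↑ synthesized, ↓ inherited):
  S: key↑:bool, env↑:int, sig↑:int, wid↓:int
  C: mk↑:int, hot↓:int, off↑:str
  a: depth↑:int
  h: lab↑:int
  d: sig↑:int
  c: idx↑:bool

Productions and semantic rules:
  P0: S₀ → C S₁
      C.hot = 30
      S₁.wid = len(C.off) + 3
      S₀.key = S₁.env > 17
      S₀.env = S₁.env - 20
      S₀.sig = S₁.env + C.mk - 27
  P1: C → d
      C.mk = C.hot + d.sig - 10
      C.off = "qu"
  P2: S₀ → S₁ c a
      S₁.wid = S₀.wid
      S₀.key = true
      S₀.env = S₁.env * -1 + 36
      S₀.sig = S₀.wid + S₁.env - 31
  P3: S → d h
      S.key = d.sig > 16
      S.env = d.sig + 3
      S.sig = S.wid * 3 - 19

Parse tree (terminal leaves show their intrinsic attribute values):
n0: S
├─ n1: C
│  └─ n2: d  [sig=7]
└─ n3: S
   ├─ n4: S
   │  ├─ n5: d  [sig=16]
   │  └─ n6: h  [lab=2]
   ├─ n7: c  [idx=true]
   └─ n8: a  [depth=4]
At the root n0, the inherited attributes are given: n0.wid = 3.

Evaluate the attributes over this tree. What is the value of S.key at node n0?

1. n0.wid = 3  [given at root]
2. n1.hot = 30  [30]
3. n2.sig = 7  [terminal]
4. n1.mk = 27  [C.hot + d.sig - 10]
5. n1.off = "qu"  ["qu"]
6. n3.wid = 5  [len(C.off) + 3]
7. n4.wid = 5  [S₀.wid]
8. n5.sig = 16  [terminal]
9. n6.lab = 2  [terminal]
10. n4.key = false  [d.sig > 16]
11. n4.env = 19  [d.sig + 3]
12. n4.sig = -4  [S.wid * 3 - 19]
13. n7.idx = true  [terminal]
14. n8.depth = 4  [terminal]
15. n3.key = true  [true]
16. n3.env = 17  [S₁.env * -1 + 36]
17. n3.sig = -7  [S₀.wid + S₁.env - 31]
18. n0.key = false  [S₁.env > 17]
19. n0.env = -3  [S₁.env - 20]
20. n0.sig = 17  [S₁.env + C.mk - 27]

false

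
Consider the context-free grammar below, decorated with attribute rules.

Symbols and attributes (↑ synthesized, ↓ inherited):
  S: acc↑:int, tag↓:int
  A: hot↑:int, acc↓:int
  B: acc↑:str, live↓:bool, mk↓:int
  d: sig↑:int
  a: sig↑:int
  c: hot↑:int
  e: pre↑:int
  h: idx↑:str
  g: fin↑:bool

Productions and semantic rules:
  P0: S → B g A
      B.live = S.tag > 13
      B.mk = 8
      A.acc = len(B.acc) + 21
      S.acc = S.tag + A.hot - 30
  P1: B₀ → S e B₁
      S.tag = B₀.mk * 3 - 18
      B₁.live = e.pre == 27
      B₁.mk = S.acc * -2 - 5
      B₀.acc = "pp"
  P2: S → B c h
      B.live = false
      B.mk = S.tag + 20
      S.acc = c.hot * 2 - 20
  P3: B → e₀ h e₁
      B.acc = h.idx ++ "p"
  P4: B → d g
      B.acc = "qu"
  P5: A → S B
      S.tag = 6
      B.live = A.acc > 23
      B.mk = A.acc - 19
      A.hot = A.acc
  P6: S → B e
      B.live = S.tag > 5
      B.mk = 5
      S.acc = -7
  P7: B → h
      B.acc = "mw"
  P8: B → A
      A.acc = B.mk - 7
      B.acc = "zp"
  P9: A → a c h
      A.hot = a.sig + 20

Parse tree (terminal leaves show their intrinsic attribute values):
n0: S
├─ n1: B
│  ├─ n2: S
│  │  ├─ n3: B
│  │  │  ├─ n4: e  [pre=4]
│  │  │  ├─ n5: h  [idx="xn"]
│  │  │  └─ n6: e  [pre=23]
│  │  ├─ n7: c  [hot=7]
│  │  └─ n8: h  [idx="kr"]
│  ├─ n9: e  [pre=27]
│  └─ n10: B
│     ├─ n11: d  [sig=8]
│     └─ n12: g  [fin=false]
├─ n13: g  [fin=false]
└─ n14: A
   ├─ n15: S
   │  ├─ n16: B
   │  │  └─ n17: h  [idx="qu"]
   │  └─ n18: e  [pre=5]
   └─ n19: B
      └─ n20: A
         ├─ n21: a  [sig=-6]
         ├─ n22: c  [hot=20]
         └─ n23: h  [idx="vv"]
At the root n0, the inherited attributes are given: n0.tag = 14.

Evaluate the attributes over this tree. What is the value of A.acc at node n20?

1. n0.tag = 14  [given at root]
2. n1.live = true  [S.tag > 13]
3. n1.mk = 8  [8]
4. n2.tag = 6  [B₀.mk * 3 - 18]
5. n3.live = false  [false]
6. n3.mk = 26  [S.tag + 20]
7. n4.pre = 4  [terminal]
8. n5.idx = "xn"  [terminal]
9. n6.pre = 23  [terminal]
10. n3.acc = "xnp"  [h.idx ++ "p"]
11. n7.hot = 7  [terminal]
12. n8.idx = "kr"  [terminal]
13. n2.acc = -6  [c.hot * 2 - 20]
14. n9.pre = 27  [terminal]
15. n10.live = true  [e.pre == 27]
16. n10.mk = 7  [S.acc * -2 - 5]
17. n11.sig = 8  [terminal]
18. n12.fin = false  [terminal]
19. n10.acc = "qu"  ["qu"]
20. n1.acc = "pp"  ["pp"]
21. n13.fin = false  [terminal]
22. n14.acc = 23  [len(B.acc) + 21]
23. n15.tag = 6  [6]
24. n16.live = true  [S.tag > 5]
25. n16.mk = 5  [5]
26. n17.idx = "qu"  [terminal]
27. n16.acc = "mw"  ["mw"]
28. n18.pre = 5  [terminal]
29. n15.acc = -7  [-7]
30. n19.live = false  [A.acc > 23]
31. n19.mk = 4  [A.acc - 19]
32. n20.acc = -3  [B.mk - 7]
33. n21.sig = -6  [terminal]
34. n22.hot = 20  [terminal]
35. n23.idx = "vv"  [terminal]
36. n20.hot = 14  [a.sig + 20]
37. n19.acc = "zp"  ["zp"]
38. n14.hot = 23  [A.acc]
39. n0.acc = 7  [S.tag + A.hot - 30]

-3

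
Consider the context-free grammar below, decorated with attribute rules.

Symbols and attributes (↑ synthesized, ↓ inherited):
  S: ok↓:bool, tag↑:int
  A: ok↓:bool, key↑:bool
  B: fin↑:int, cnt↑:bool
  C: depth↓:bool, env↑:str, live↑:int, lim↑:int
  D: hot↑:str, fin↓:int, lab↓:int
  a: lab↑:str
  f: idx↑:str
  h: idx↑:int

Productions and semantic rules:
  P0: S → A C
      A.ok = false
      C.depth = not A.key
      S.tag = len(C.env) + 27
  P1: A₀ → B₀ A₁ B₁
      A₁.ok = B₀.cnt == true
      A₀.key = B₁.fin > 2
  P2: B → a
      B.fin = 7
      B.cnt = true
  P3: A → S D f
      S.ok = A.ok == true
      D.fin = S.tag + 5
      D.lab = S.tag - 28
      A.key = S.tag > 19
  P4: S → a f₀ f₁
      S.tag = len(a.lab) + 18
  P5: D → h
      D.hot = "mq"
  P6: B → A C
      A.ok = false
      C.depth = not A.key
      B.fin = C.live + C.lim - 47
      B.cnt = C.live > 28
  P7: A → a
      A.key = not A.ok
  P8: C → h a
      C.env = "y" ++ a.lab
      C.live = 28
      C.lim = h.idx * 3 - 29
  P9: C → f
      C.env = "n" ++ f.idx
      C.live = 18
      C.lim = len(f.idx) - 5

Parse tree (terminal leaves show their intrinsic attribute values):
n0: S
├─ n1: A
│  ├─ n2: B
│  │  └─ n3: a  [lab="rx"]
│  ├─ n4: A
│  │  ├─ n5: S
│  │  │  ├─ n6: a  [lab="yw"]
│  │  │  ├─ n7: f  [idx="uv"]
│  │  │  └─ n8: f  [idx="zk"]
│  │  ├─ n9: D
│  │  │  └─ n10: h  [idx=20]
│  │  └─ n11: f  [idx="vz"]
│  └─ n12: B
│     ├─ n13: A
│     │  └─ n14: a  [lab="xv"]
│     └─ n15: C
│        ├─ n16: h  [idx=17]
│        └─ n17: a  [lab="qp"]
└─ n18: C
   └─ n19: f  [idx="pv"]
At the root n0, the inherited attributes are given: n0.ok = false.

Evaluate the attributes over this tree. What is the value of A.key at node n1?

1. n0.ok = false  [given at root]
2. n1.ok = false  [false]
3. n3.lab = "rx"  [terminal]
4. n2.fin = 7  [7]
5. n2.cnt = true  [true]
6. n4.ok = true  [B₀.cnt == true]
7. n5.ok = true  [A.ok == true]
8. n6.lab = "yw"  [terminal]
9. n7.idx = "uv"  [terminal]
10. n8.idx = "zk"  [terminal]
11. n5.tag = 20  [len(a.lab) + 18]
12. n9.fin = 25  [S.tag + 5]
13. n9.lab = -8  [S.tag - 28]
14. n10.idx = 20  [terminal]
15. n9.hot = "mq"  ["mq"]
16. n11.idx = "vz"  [terminal]
17. n4.key = true  [S.tag > 19]
18. n13.ok = false  [false]
19. n14.lab = "xv"  [terminal]
20. n13.key = true  [not A.ok]
21. n15.depth = false  [not A.key]
22. n16.idx = 17  [terminal]
23. n17.lab = "qp"  [terminal]
24. n15.env = "yqp"  ["y" ++ a.lab]
25. n15.live = 28  [28]
26. n15.lim = 22  [h.idx * 3 - 29]
27. n12.fin = 3  [C.live + C.lim - 47]
28. n12.cnt = false  [C.live > 28]
29. n1.key = true  [B₁.fin > 2]
30. n18.depth = false  [not A.key]
31. n19.idx = "pv"  [terminal]
32. n18.env = "npv"  ["n" ++ f.idx]
33. n18.live = 18  [18]
34. n18.lim = -3  [len(f.idx) - 5]
35. n0.tag = 30  [len(C.env) + 27]

true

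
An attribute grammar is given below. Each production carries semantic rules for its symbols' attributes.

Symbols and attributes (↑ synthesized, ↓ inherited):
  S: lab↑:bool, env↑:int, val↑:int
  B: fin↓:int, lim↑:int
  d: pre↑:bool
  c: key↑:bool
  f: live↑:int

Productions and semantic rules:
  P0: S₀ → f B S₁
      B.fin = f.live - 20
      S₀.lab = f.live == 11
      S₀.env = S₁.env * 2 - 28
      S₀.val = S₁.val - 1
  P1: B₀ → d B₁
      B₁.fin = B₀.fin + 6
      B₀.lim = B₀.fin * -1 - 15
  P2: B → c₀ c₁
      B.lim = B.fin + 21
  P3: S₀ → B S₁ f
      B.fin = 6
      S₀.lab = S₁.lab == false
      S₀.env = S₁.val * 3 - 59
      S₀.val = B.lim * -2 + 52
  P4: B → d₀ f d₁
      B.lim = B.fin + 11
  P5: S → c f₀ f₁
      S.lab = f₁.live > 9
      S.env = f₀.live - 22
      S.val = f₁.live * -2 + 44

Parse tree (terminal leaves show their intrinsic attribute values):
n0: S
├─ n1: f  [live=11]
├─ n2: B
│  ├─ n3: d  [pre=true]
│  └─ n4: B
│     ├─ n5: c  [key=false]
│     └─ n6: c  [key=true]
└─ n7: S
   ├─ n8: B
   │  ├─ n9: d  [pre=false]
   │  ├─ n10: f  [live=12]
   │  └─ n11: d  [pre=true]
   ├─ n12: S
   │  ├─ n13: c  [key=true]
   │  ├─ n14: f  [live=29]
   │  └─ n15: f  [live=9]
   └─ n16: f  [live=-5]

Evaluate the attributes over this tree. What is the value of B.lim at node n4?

18

1. n1.live = 11  [terminal]
2. n2.fin = -9  [f.live - 20]
3. n3.pre = true  [terminal]
4. n4.fin = -3  [B₀.fin + 6]
5. n5.key = false  [terminal]
6. n6.key = true  [terminal]
7. n4.lim = 18  [B.fin + 21]
8. n2.lim = -6  [B₀.fin * -1 - 15]
9. n8.fin = 6  [6]
10. n9.pre = false  [terminal]
11. n10.live = 12  [terminal]
12. n11.pre = true  [terminal]
13. n8.lim = 17  [B.fin + 11]
14. n13.key = true  [terminal]
15. n14.live = 29  [terminal]
16. n15.live = 9  [terminal]
17. n12.lab = false  [f₁.live > 9]
18. n12.env = 7  [f₀.live - 22]
19. n12.val = 26  [f₁.live * -2 + 44]
20. n16.live = -5  [terminal]
21. n7.lab = true  [S₁.lab == false]
22. n7.env = 19  [S₁.val * 3 - 59]
23. n7.val = 18  [B.lim * -2 + 52]
24. n0.lab = true  [f.live == 11]
25. n0.env = 10  [S₁.env * 2 - 28]
26. n0.val = 17  [S₁.val - 1]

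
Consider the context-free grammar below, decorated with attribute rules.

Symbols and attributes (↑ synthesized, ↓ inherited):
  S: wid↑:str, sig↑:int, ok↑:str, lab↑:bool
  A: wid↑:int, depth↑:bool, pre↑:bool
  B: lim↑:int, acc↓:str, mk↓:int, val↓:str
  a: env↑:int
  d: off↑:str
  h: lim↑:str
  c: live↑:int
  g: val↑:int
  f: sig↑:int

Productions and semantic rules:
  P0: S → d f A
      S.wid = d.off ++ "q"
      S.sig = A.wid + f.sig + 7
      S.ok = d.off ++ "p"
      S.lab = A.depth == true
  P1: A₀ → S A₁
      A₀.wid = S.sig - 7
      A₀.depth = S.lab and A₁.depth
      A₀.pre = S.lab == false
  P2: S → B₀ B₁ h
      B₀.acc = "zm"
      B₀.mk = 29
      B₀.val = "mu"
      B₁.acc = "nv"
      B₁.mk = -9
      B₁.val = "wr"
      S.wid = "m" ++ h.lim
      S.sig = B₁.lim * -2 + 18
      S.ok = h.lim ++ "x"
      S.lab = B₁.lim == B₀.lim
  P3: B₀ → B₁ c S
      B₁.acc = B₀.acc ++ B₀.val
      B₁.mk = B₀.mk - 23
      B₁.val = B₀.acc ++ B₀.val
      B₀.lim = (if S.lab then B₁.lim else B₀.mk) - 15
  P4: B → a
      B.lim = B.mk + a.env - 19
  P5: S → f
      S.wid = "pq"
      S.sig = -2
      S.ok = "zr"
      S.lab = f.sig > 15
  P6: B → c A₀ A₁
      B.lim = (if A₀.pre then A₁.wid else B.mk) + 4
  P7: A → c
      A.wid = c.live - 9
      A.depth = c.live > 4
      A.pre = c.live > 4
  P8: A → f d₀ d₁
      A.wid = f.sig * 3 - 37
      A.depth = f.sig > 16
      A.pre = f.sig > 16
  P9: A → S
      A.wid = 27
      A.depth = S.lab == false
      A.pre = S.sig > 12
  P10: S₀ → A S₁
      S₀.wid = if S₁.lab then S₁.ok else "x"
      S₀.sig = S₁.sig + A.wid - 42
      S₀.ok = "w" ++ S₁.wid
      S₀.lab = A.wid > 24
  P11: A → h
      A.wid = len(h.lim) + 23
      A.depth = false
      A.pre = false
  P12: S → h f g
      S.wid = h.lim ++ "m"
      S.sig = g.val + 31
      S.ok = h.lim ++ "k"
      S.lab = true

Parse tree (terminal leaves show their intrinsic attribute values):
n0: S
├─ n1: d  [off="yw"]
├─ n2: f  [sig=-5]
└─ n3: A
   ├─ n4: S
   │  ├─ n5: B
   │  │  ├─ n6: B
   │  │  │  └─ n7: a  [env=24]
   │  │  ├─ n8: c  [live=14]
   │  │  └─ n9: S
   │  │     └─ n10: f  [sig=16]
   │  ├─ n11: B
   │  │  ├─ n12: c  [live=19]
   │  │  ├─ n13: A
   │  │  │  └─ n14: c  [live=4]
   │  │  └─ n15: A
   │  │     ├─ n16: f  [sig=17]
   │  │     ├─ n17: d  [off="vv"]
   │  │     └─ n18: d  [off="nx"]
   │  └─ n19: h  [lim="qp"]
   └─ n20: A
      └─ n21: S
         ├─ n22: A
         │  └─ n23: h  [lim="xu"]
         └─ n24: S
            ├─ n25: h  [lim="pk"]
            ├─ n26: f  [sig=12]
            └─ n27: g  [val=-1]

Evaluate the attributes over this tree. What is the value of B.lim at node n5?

1. n1.off = "yw"  [terminal]
2. n2.sig = -5  [terminal]
3. n5.acc = "zm"  ["zm"]
4. n5.mk = 29  [29]
5. n5.val = "mu"  ["mu"]
6. n6.acc = "zmmu"  [B₀.acc ++ B₀.val]
7. n6.mk = 6  [B₀.mk - 23]
8. n6.val = "zmmu"  [B₀.acc ++ B₀.val]
9. n7.env = 24  [terminal]
10. n6.lim = 11  [B.mk + a.env - 19]
11. n8.live = 14  [terminal]
12. n10.sig = 16  [terminal]
13. n9.wid = "pq"  ["pq"]
14. n9.sig = -2  [-2]
15. n9.ok = "zr"  ["zr"]
16. n9.lab = true  [f.sig > 15]
17. n5.lim = -4  [(if S.lab then B₁.lim else B₀.mk) - 15]
18. n11.acc = "nv"  ["nv"]
19. n11.mk = -9  [-9]
20. n11.val = "wr"  ["wr"]
21. n12.live = 19  [terminal]
22. n14.live = 4  [terminal]
23. n13.wid = -5  [c.live - 9]
24. n13.depth = false  [c.live > 4]
25. n13.pre = false  [c.live > 4]
26. n16.sig = 17  [terminal]
27. n17.off = "vv"  [terminal]
28. n18.off = "nx"  [terminal]
29. n15.wid = 14  [f.sig * 3 - 37]
30. n15.depth = true  [f.sig > 16]
31. n15.pre = true  [f.sig > 16]
32. n11.lim = -5  [(if A₀.pre then A₁.wid else B.mk) + 4]
33. n19.lim = "qp"  [terminal]
34. n4.wid = "mqp"  ["m" ++ h.lim]
35. n4.sig = 28  [B₁.lim * -2 + 18]
36. n4.ok = "qpx"  [h.lim ++ "x"]
37. n4.lab = false  [B₁.lim == B₀.lim]
38. n23.lim = "xu"  [terminal]
39. n22.wid = 25  [len(h.lim) + 23]
40. n22.depth = false  [false]
41. n22.pre = false  [false]
42. n25.lim = "pk"  [terminal]
43. n26.sig = 12  [terminal]
44. n27.val = -1  [terminal]
45. n24.wid = "pkm"  [h.lim ++ "m"]
46. n24.sig = 30  [g.val + 31]
47. n24.ok = "pkk"  [h.lim ++ "k"]
48. n24.lab = true  [true]
49. n21.wid = "pkk"  [if S₁.lab then S₁.ok else "x"]
50. n21.sig = 13  [S₁.sig + A.wid - 42]
51. n21.ok = "wpkm"  ["w" ++ S₁.wid]
52. n21.lab = true  [A.wid > 24]
53. n20.wid = 27  [27]
54. n20.depth = false  [S.lab == false]
55. n20.pre = true  [S.sig > 12]
56. n3.wid = 21  [S.sig - 7]
57. n3.depth = false  [S.lab and A₁.depth]
58. n3.pre = true  [S.lab == false]
59. n0.wid = "ywq"  [d.off ++ "q"]
60. n0.sig = 23  [A.wid + f.sig + 7]
61. n0.ok = "ywp"  [d.off ++ "p"]
62. n0.lab = false  [A.depth == true]

-4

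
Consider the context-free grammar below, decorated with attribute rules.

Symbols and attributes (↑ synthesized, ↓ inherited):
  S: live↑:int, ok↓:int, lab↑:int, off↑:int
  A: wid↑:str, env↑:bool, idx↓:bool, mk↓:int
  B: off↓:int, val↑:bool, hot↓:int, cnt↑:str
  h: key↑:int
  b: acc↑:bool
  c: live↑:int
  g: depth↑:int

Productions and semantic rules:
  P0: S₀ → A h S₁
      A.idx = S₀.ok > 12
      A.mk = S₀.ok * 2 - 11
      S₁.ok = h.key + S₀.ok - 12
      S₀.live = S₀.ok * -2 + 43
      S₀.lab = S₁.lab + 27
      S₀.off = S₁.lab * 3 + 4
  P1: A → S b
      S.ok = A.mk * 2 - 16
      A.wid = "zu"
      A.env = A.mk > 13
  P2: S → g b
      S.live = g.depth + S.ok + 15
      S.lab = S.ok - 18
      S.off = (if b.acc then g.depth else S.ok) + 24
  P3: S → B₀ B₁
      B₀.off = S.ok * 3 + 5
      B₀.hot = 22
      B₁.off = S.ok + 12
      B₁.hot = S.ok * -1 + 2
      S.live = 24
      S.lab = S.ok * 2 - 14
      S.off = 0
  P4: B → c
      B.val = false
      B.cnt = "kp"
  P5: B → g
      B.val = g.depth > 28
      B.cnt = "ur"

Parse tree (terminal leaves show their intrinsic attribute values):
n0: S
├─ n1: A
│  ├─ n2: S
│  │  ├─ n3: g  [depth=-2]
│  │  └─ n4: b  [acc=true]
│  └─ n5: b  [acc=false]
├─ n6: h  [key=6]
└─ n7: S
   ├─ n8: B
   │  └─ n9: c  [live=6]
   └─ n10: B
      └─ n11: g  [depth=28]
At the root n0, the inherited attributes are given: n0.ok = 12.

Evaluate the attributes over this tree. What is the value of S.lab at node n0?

25

1. n0.ok = 12  [given at root]
2. n1.idx = false  [S₀.ok > 12]
3. n1.mk = 13  [S₀.ok * 2 - 11]
4. n2.ok = 10  [A.mk * 2 - 16]
5. n3.depth = -2  [terminal]
6. n4.acc = true  [terminal]
7. n2.live = 23  [g.depth + S.ok + 15]
8. n2.lab = -8  [S.ok - 18]
9. n2.off = 22  [(if b.acc then g.depth else S.ok) + 24]
10. n5.acc = false  [terminal]
11. n1.wid = "zu"  ["zu"]
12. n1.env = false  [A.mk > 13]
13. n6.key = 6  [terminal]
14. n7.ok = 6  [h.key + S₀.ok - 12]
15. n8.off = 23  [S.ok * 3 + 5]
16. n8.hot = 22  [22]
17. n9.live = 6  [terminal]
18. n8.val = false  [false]
19. n8.cnt = "kp"  ["kp"]
20. n10.off = 18  [S.ok + 12]
21. n10.hot = -4  [S.ok * -1 + 2]
22. n11.depth = 28  [terminal]
23. n10.val = false  [g.depth > 28]
24. n10.cnt = "ur"  ["ur"]
25. n7.live = 24  [24]
26. n7.lab = -2  [S.ok * 2 - 14]
27. n7.off = 0  [0]
28. n0.live = 19  [S₀.ok * -2 + 43]
29. n0.lab = 25  [S₁.lab + 27]
30. n0.off = -2  [S₁.lab * 3 + 4]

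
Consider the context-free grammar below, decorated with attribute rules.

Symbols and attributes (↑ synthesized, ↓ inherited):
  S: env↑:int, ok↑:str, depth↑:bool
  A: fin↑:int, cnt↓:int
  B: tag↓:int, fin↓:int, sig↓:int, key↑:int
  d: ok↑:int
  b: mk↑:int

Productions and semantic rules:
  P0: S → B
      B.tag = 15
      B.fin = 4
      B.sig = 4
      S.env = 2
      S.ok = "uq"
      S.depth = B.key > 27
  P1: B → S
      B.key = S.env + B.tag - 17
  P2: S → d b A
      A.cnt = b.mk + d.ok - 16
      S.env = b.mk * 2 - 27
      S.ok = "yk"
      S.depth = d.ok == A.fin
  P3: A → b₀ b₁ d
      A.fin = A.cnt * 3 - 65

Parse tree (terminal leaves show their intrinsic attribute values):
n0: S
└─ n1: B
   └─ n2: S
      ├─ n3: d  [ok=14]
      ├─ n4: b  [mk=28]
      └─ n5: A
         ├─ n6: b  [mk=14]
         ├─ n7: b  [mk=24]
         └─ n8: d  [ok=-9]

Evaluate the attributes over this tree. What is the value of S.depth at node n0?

1. n1.tag = 15  [15]
2. n1.fin = 4  [4]
3. n1.sig = 4  [4]
4. n3.ok = 14  [terminal]
5. n4.mk = 28  [terminal]
6. n5.cnt = 26  [b.mk + d.ok - 16]
7. n6.mk = 14  [terminal]
8. n7.mk = 24  [terminal]
9. n8.ok = -9  [terminal]
10. n5.fin = 13  [A.cnt * 3 - 65]
11. n2.env = 29  [b.mk * 2 - 27]
12. n2.ok = "yk"  ["yk"]
13. n2.depth = false  [d.ok == A.fin]
14. n1.key = 27  [S.env + B.tag - 17]
15. n0.env = 2  [2]
16. n0.ok = "uq"  ["uq"]
17. n0.depth = false  [B.key > 27]

false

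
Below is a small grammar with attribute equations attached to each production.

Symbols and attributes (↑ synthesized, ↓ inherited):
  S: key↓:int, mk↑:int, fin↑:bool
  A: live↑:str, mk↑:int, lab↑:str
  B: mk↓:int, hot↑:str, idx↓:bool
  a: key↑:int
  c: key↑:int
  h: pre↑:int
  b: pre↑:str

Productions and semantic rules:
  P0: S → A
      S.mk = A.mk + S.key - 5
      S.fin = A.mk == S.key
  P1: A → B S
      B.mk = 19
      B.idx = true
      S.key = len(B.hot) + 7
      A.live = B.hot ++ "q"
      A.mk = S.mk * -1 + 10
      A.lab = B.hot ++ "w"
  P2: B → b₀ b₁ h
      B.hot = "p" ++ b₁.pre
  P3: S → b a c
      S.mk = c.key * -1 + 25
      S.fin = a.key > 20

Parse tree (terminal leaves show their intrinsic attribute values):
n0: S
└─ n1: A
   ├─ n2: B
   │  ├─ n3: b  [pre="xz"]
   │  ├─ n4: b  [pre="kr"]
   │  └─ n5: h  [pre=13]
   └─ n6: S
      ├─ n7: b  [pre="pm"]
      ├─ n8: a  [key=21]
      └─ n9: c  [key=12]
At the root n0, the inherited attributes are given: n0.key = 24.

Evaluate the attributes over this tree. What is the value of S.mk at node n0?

1. n0.key = 24  [given at root]
2. n2.mk = 19  [19]
3. n2.idx = true  [true]
4. n3.pre = "xz"  [terminal]
5. n4.pre = "kr"  [terminal]
6. n5.pre = 13  [terminal]
7. n2.hot = "pkr"  ["p" ++ b₁.pre]
8. n6.key = 10  [len(B.hot) + 7]
9. n7.pre = "pm"  [terminal]
10. n8.key = 21  [terminal]
11. n9.key = 12  [terminal]
12. n6.mk = 13  [c.key * -1 + 25]
13. n6.fin = true  [a.key > 20]
14. n1.live = "pkrq"  [B.hot ++ "q"]
15. n1.mk = -3  [S.mk * -1 + 10]
16. n1.lab = "pkrw"  [B.hot ++ "w"]
17. n0.mk = 16  [A.mk + S.key - 5]
18. n0.fin = false  [A.mk == S.key]

16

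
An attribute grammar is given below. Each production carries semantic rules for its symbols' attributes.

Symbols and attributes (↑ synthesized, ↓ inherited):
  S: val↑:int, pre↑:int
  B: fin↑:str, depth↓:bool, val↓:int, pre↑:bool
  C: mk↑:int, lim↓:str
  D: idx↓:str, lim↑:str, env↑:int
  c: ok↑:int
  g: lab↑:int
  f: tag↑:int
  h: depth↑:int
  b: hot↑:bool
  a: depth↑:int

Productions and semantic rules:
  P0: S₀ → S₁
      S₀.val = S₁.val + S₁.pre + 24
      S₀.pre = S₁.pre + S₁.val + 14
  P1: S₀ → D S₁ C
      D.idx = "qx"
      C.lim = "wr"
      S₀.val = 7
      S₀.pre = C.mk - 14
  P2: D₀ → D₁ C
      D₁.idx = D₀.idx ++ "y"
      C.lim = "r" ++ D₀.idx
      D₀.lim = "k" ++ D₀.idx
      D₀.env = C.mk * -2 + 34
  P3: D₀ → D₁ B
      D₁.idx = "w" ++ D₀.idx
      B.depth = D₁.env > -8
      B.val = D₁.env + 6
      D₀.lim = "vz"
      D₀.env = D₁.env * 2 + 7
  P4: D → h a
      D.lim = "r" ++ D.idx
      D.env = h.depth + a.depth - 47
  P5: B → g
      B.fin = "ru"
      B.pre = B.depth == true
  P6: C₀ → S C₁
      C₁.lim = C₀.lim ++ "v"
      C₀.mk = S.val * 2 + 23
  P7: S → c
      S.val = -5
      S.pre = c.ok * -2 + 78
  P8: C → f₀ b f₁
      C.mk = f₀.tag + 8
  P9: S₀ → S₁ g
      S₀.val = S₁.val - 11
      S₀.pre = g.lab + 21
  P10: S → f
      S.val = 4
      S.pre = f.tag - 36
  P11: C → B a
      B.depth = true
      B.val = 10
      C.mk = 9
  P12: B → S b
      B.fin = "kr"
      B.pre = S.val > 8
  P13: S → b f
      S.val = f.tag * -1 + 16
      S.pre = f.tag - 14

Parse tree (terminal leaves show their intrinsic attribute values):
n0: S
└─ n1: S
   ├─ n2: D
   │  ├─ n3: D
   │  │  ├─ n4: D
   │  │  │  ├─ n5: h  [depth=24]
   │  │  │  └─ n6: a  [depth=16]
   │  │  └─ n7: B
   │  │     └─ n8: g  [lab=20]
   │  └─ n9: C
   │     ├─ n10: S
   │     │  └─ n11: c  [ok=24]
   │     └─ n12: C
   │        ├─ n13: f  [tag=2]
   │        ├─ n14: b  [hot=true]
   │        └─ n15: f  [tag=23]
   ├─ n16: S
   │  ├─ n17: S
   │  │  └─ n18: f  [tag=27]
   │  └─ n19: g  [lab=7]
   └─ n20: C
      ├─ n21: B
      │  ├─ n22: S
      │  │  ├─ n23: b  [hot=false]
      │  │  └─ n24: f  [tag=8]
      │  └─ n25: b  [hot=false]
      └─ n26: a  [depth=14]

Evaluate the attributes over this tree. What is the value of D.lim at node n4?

1. n2.idx = "qx"  ["qx"]
2. n3.idx = "qxy"  [D₀.idx ++ "y"]
3. n4.idx = "wqxy"  ["w" ++ D₀.idx]
4. n5.depth = 24  [terminal]
5. n6.depth = 16  [terminal]
6. n4.lim = "rwqxy"  ["r" ++ D.idx]
7. n4.env = -7  [h.depth + a.depth - 47]
8. n7.depth = true  [D₁.env > -8]
9. n7.val = -1  [D₁.env + 6]
10. n8.lab = 20  [terminal]
11. n7.fin = "ru"  ["ru"]
12. n7.pre = true  [B.depth == true]
13. n3.lim = "vz"  ["vz"]
14. n3.env = -7  [D₁.env * 2 + 7]
15. n9.lim = "rqx"  ["r" ++ D₀.idx]
16. n11.ok = 24  [terminal]
17. n10.val = -5  [-5]
18. n10.pre = 30  [c.ok * -2 + 78]
19. n12.lim = "rqxv"  [C₀.lim ++ "v"]
20. n13.tag = 2  [terminal]
21. n14.hot = true  [terminal]
22. n15.tag = 23  [terminal]
23. n12.mk = 10  [f₀.tag + 8]
24. n9.mk = 13  [S.val * 2 + 23]
25. n2.lim = "kqx"  ["k" ++ D₀.idx]
26. n2.env = 8  [C.mk * -2 + 34]
27. n18.tag = 27  [terminal]
28. n17.val = 4  [4]
29. n17.pre = -9  [f.tag - 36]
30. n19.lab = 7  [terminal]
31. n16.val = -7  [S₁.val - 11]
32. n16.pre = 28  [g.lab + 21]
33. n20.lim = "wr"  ["wr"]
34. n21.depth = true  [true]
35. n21.val = 10  [10]
36. n23.hot = false  [terminal]
37. n24.tag = 8  [terminal]
38. n22.val = 8  [f.tag * -1 + 16]
39. n22.pre = -6  [f.tag - 14]
40. n25.hot = false  [terminal]
41. n21.fin = "kr"  ["kr"]
42. n21.pre = false  [S.val > 8]
43. n26.depth = 14  [terminal]
44. n20.mk = 9  [9]
45. n1.val = 7  [7]
46. n1.pre = -5  [C.mk - 14]
47. n0.val = 26  [S₁.val + S₁.pre + 24]
48. n0.pre = 16  [S₁.pre + S₁.val + 14]

"rwqxy"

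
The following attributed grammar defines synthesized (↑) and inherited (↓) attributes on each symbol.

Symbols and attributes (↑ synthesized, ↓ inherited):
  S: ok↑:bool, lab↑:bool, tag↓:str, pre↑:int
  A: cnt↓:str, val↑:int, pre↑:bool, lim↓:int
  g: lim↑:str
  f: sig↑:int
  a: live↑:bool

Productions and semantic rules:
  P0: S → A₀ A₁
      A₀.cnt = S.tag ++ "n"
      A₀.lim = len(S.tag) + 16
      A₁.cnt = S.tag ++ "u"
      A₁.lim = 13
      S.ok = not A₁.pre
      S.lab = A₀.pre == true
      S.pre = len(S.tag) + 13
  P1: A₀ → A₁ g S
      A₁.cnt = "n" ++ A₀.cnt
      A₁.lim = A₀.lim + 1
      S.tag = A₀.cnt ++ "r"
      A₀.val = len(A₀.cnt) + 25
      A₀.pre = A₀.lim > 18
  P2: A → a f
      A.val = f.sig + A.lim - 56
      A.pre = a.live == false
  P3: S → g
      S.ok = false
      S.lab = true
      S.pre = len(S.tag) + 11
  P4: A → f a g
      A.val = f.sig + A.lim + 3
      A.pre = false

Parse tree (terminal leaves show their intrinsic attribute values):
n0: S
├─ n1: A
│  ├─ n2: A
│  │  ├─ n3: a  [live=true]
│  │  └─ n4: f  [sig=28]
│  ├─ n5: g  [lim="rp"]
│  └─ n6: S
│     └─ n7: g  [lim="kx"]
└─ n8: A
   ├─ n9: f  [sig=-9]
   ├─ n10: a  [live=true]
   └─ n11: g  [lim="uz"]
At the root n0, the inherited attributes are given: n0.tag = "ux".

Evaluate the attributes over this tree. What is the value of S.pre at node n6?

1. n0.tag = "ux"  [given at root]
2. n1.cnt = "uxn"  [S.tag ++ "n"]
3. n1.lim = 18  [len(S.tag) + 16]
4. n2.cnt = "nuxn"  ["n" ++ A₀.cnt]
5. n2.lim = 19  [A₀.lim + 1]
6. n3.live = true  [terminal]
7. n4.sig = 28  [terminal]
8. n2.val = -9  [f.sig + A.lim - 56]
9. n2.pre = false  [a.live == false]
10. n5.lim = "rp"  [terminal]
11. n6.tag = "uxnr"  [A₀.cnt ++ "r"]
12. n7.lim = "kx"  [terminal]
13. n6.ok = false  [false]
14. n6.lab = true  [true]
15. n6.pre = 15  [len(S.tag) + 11]
16. n1.val = 28  [len(A₀.cnt) + 25]
17. n1.pre = false  [A₀.lim > 18]
18. n8.cnt = "uxu"  [S.tag ++ "u"]
19. n8.lim = 13  [13]
20. n9.sig = -9  [terminal]
21. n10.live = true  [terminal]
22. n11.lim = "uz"  [terminal]
23. n8.val = 7  [f.sig + A.lim + 3]
24. n8.pre = false  [false]
25. n0.ok = true  [not A₁.pre]
26. n0.lab = false  [A₀.pre == true]
27. n0.pre = 15  [len(S.tag) + 13]

15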